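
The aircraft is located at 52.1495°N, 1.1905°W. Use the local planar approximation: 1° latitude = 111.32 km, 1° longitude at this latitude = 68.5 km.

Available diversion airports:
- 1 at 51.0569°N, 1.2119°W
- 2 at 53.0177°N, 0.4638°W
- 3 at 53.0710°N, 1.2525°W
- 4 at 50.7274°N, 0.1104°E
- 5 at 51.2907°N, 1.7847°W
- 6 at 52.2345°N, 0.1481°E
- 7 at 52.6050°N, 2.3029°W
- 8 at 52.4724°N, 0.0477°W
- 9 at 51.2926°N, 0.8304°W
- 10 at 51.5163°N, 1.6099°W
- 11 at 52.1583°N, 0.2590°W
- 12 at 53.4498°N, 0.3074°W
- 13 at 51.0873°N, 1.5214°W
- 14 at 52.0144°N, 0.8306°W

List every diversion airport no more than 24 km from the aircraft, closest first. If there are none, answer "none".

none

Distances from 52.1495°N, 1.1905°W:
1: √((-1.0926·111.32)² + (-0.0214·68.5)²) = √(14793.426819 + 2.148863) = 121.6371 km
2: √((0.8682·111.32)² + (0.7267·68.5)²) = √(9340.840543 + 2477.943863) = 108.7142 km
3: √((0.9215·111.32)² + (-0.0620·68.5)²) = √(10522.939523 + 18.037009) = 102.6693 km
4: √((-1.4221·111.32)² + (1.3009·68.5)²) = √(25061.477322 + 7940.886166) = 181.6655 km
5: √((-0.8588·111.32)² + (-0.5942·68.5)²) = √(9139.668982 + 1656.709787) = 103.9056 km
6: √((0.0850·111.32)² + (1.3386·68.5)²) = √(89.533229 + 8407.807975) = 92.1810 km
7: √((0.4555·111.32)² + (-1.1124·68.5)²) = √(2571.124803 + 5806.348560) = 91.5285 km
8: √((0.3229·111.32)² + (1.1428·68.5)²) = √(1292.059416 + 6128.040211) = 86.1400 km
9: √((-0.8569·111.32)² + (0.3601·68.5)²) = √(9099.272704 + 608.453489) = 98.5278 km
10: √((-0.6332·111.32)² + (-0.4194·68.5)²) = √(4968.533332 + 825.349695) = 76.1176 km
11: √((0.0088·111.32)² + (0.9315·68.5)²) = √(0.959648 + 4071.428960) = 63.8153 km
12: √((1.3003·111.32)² + (0.8831·68.5)²) = √(20952.387642 + 3659.324409) = 156.8812 km
13: √((-1.0622·111.32)² + (-0.3309·68.5)²) = √(13981.668131 + 513.777022) = 120.3970 km
14: √((-0.1351·111.32)² + (0.3599·68.5)²) = √(226.181507 + 607.777805) = 28.8784 km
Threshold 24 km: none within range.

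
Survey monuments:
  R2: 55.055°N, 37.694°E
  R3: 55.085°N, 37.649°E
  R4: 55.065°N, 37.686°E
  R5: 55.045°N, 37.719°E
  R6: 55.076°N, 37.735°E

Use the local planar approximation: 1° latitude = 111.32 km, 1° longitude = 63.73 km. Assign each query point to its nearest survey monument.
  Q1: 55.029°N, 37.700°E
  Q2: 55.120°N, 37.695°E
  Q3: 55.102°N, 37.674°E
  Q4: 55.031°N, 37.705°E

Q1 at 55.029°N, 37.700°E:
  R2: √((0.026·111.32)² + (-0.006·63.73)²) = √(8.37709 + 0.14621) = 2.919 km
  R3: √((0.056·111.32)² + (-0.051·63.73)²) = √(38.86176 + 10.56400) = 7.030 km
  R4: √((0.036·111.32)² + (-0.014·63.73)²) = √(16.06022 + 0.79606) = 4.106 km
  R5: √((0.016·111.32)² + (0.019·63.73)²) = √(3.17239 + 1.46621) = 2.154 km
  R6: √((0.047·111.32)² + (0.035·63.73)²) = √(27.37424 + 4.97535) = 5.688 km
  → nearest: R5 (2.154 km)
Q2 at 55.120°N, 37.695°E:
  R2: √((-0.065·111.32)² + (-0.001·63.73)²) = √(52.35680 + 0.00406) = 7.236 km
  R3: √((-0.035·111.32)² + (-0.046·63.73)²) = √(15.18037 + 8.59416) = 4.876 km
  R4: √((-0.055·111.32)² + (-0.009·63.73)²) = √(37.48623 + 0.32898) = 6.149 km
  R5: √((-0.075·111.32)² + (0.024·63.73)²) = √(69.70580 + 2.33943) = 8.488 km
  R6: √((-0.044·111.32)² + (0.040·63.73)²) = √(23.99119 + 6.49842) = 5.522 km
  → nearest: R3 (4.876 km)
Q3 at 55.102°N, 37.674°E:
  R2: √((-0.047·111.32)² + (0.020·63.73)²) = √(27.37424 + 1.62461) = 5.385 km
  R3: √((-0.017·111.32)² + (-0.025·63.73)²) = √(3.58133 + 2.53845) = 2.474 km
  R4: √((-0.037·111.32)² + (0.012·63.73)²) = √(16.96484 + 0.58486) = 4.189 km
  R5: √((-0.057·111.32)² + (0.045·63.73)²) = √(40.26207 + 8.22456) = 6.963 km
  R6: √((-0.026·111.32)² + (0.061·63.73)²) = √(8.37709 + 15.11289) = 4.847 km
  → nearest: R3 (2.474 km)
Q4 at 55.031°N, 37.705°E:
  R2: √((0.024·111.32)² + (-0.011·63.73)²) = √(7.13787 + 0.49144) = 2.762 km
  R3: √((0.054·111.32)² + (-0.056·63.73)²) = √(36.13549 + 12.73690) = 6.991 km
  R4: √((0.034·111.32)² + (-0.019·63.73)²) = √(14.32532 + 1.46621) = 3.974 km
  R5: √((0.014·111.32)² + (0.014·63.73)²) = √(2.42886 + 0.79606) = 1.796 km
  R6: √((0.045·111.32)² + (0.030·63.73)²) = √(25.09409 + 3.65536) = 5.362 km
  → nearest: R5 (1.796 km)

Q1→R5; Q2→R3; Q3→R3; Q4→R5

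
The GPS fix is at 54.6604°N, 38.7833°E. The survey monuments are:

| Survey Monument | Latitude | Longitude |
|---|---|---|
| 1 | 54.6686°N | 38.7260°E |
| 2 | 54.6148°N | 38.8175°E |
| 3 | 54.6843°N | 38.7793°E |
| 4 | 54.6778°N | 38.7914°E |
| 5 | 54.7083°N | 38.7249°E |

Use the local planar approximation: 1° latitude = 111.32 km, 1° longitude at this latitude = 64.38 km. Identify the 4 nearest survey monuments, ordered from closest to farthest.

4, 3, 1, 2

Distances from 54.6604°N, 38.7833°E:
1: 3.8002 km
2: 5.5331 km
3: 2.6730 km
4: 2.0059 km
5: 6.5245 km
Sorted: 4 (2.0059 km) < 3 (2.6730 km) < 1 (3.8002 km) < 2 (5.5331 km) < 5 (6.5245 km)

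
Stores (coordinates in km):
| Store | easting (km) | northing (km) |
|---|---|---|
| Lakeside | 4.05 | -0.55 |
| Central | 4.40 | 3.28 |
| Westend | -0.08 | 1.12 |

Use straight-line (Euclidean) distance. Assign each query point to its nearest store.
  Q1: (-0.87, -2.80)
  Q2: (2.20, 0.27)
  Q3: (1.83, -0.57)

Q1 at (-0.87, -2.80):
  Lakeside: √((4.92)² + (2.25)²) = √(24.2064 + 5.0625) = 5.41 km
  Central: √((5.27)² + (6.08)²) = √(27.7729 + 36.9664) = 8.05 km
  Westend: √((0.79)² + (3.92)²) = √(0.6241 + 15.3664) = 4.00 km
  → nearest: Westend (4.00 km)
Q2 at (2.20, 0.27):
  Lakeside: √((1.85)² + (-0.82)²) = √(3.4225 + 0.6724) = 2.02 km
  Central: √((2.20)² + (3.01)²) = √(4.8400 + 9.0601) = 3.73 km
  Westend: √((-2.28)² + (0.85)²) = √(5.1984 + 0.7225) = 2.43 km
  → nearest: Lakeside (2.02 km)
Q3 at (1.83, -0.57):
  Lakeside: √((2.22)² + (0.02)²) = √(4.9284 + 0.0004) = 2.22 km
  Central: √((2.57)² + (3.85)²) = √(6.6049 + 14.8225) = 4.63 km
  Westend: √((-1.91)² + (1.69)²) = √(3.6481 + 2.8561) = 2.55 km
  → nearest: Lakeside (2.22 km)

Q1→Westend; Q2→Lakeside; Q3→Lakeside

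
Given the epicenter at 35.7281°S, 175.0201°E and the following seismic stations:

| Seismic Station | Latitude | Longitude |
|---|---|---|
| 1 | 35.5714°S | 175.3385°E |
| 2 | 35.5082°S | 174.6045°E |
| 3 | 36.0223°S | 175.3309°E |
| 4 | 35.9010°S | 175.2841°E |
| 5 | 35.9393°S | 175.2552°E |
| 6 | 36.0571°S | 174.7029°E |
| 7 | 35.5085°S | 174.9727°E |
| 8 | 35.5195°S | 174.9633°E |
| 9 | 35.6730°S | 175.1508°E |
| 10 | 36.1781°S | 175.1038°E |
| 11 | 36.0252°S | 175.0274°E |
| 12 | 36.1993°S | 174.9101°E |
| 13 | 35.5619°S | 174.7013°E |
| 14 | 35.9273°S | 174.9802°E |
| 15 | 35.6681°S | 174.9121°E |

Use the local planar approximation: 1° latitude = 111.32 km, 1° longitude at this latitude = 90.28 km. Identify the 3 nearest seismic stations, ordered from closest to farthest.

Distances from 35.7281°S, 175.0201°E:
1: 33.6240 km
2: 44.7997 km
3: 43.1265 km
4: 30.6351 km
5: 31.6741 km
6: 46.4909 km
7: 24.8176 km
8: 23.7808 km
9: 13.2986 km
10: 50.6607 km
11: 33.0797 km
12: 53.3858 km
13: 34.2149 km
14: 22.4656 km
15: 11.8186 km
Sorted: 15 (11.8186 km) < 9 (13.2986 km) < 14 (22.4656 km) < 8 (23.7808 km) < 7 (24.8176 km) < …

15, 9, 14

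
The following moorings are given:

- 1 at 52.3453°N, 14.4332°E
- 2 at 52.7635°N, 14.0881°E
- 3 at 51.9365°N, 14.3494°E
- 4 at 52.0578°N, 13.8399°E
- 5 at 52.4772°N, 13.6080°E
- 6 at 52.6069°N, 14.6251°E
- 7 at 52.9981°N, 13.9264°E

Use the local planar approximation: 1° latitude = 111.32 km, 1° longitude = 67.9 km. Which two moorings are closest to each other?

Pairwise distances:
1–2: √((0.4182·111.32)² + (-0.3451·67.9)²) = √(2167.277151 + 549.072215) = 52.1186 km
1–3: √((-0.4088·111.32)² + (-0.0838·67.9)²) = √(2070.943114 + 32.376328) = 45.8620 km
1–4: √((-0.2875·111.32)² + (-0.5933·67.9)²) = √(1024.288020 + 1622.886865) = 51.4507 km
1–5: √((0.1319·111.32)² + (-0.8252·67.9)²) = √(215.593661 + 3139.481926) = 57.9230 km
1–6: √((0.2616·111.32)² + (0.1919·67.9)²) = √(848.050813 + 169.781161) = 31.9035 km
1–7: √((0.6528·111.32)² + (-0.5068·67.9)²) = √(5280.884717 + 1184.166473) = 80.4055 km
2–3: √((-0.8270·111.32)² + (0.2613·67.9)²) = √(8475.345559 + 314.788145) = 93.7557 km
2–4: √((-0.7057·111.32)² + (-0.2482·67.9)²) = √(6171.441693 + 284.016194) = 80.3459 km
2–5: √((-0.2863·111.32)² + (-0.4801·67.9)²) = √(1015.755287 + 1062.681109) = 45.5899 km
2–6: √((-0.1566·111.32)² + (0.5370·67.9)²) = √(303.899448 + 1329.499321) = 40.4153 km
2–7: √((0.2346·111.32)² + (-0.1617·67.9)²) = √(682.028324 + 120.547883) = 28.3298 km
3–4: √((0.1213·111.32)² + (-0.5095·67.9)²) = √(182.334142 + 1196.817485) = 37.1369 km
3–5: √((0.5407·111.32)² + (-0.7414·67.9)²) = √(3622.923256 + 2534.222322) = 78.4675 km
3–6: √((0.6704·111.32)² + (0.2757·67.9)²) = √(5569.476894 + 350.439523) = 76.9410 km
3–7: √((1.0616·111.32)² + (-0.4230·67.9)²) = √(13965.877072 + 824.936051) = 121.6175 km
4–5: √((0.4194·111.32)² + (-0.2319·67.9)²) = √(2179.732741 + 247.936831) = 49.2714 km
4–6: √((0.5491·111.32)² + (0.7852·67.9)²) = √(3736.364893 + 2842.497755) = 81.1102 km
4–7: √((0.9403·111.32)² + (0.0865·67.9)²) = √(10956.687308 + 34.496240) = 104.8388 km
5–6: √((0.1297·111.32)² + (1.0171·67.9)²) = √(208.461735 + 4769.434152) = 70.5542 km
5–7: √((0.5209·111.32)² + (0.3184·67.9)²) = √(3362.444388 + 467.396727) = 61.8857 km
6–7: √((0.3912·111.32)² + (-0.6987·67.9)²) = √(1896.461749 + 2250.717745) = 64.3986 km
Closest pair: 2–7 at 28.3298 km.

2 and 7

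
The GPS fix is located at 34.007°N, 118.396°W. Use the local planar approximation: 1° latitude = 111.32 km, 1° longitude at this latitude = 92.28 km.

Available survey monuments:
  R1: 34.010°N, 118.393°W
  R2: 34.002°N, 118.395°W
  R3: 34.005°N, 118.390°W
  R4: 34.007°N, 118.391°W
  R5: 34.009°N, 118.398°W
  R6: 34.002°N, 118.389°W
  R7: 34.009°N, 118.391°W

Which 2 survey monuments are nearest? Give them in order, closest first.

Distances from 34.007°N, 118.396°W:
R1: √((0.003·111.32)² + (0.003·92.28)²) = √(0.11153 + 0.07664) = 0.434 km
R2: √((-0.005·111.32)² + (0.001·92.28)²) = √(0.30980 + 0.00852) = 0.564 km
R3: √((-0.002·111.32)² + (0.006·92.28)²) = √(0.04957 + 0.30656) = 0.597 km
R4: √((0.000·111.32)² + (0.005·92.28)²) = √(0.00000 + 0.21289) = 0.461 km
R5: √((0.002·111.32)² + (-0.002·92.28)²) = √(0.04957 + 0.03406) = 0.289 km
R6: √((-0.005·111.32)² + (0.007·92.28)²) = √(0.30980 + 0.41726) = 0.853 km
R7: √((0.002·111.32)² + (0.005·92.28)²) = √(0.04957 + 0.21289) = 0.512 km
Sorted: R5 (0.289 km) < R1 (0.434 km) < R4 (0.461 km) < R7 (0.512 km) < …

R5, R1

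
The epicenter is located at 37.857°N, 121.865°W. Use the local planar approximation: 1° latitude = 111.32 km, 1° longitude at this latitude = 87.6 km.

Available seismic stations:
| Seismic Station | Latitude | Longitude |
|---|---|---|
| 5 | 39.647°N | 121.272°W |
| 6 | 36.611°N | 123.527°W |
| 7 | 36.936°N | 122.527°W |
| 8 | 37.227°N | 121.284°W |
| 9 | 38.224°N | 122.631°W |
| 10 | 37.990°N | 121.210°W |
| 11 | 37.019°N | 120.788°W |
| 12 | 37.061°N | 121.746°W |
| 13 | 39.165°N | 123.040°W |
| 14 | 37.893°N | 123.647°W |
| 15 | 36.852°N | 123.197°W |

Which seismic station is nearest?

Distances from 37.857°N, 121.865°W:
5: 205.923 km
6: 201.087 km
7: 117.790 km
8: 86.653 km
9: 78.560 km
10: 59.257 km
11: 132.678 km
12: 89.222 km
13: 178.314 km
14: 156.155 km
15: 161.652 km
Minimum: 10 at 59.257 km.

10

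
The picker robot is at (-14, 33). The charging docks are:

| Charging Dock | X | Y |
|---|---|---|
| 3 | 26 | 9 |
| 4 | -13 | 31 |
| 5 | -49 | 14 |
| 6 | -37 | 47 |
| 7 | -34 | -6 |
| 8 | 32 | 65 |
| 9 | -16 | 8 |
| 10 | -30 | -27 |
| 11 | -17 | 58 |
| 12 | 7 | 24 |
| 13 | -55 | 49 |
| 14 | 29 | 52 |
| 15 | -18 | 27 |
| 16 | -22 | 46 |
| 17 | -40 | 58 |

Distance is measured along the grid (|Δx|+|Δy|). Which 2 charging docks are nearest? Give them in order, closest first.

4, 15

Distances from (-14, 33):
3: 64
4: 3
5: 54
6: 37
7: 59
8: 78
9: 27
10: 76
11: 28
12: 30
13: 57
14: 62
15: 10
16: 21
17: 51
Sorted: 4 (3) < 15 (10) < 16 (21) < 9 (27) < …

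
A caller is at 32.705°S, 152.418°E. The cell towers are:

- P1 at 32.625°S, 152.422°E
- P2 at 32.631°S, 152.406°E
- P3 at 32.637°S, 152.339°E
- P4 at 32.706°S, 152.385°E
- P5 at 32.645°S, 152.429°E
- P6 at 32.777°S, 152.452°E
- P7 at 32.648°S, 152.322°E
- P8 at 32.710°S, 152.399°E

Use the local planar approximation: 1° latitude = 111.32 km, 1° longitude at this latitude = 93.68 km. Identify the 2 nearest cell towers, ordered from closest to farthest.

P8, P4

Distances from 32.705°S, 152.418°E:
P1: √((0.080·111.32)² + (0.004·93.68)²) = √(79.30971 + 0.14042) = 8.913 km
P2: √((0.074·111.32)² + (-0.012·93.68)²) = √(67.85937 + 1.26374) = 8.314 km
P3: √((0.068·111.32)² + (-0.079·93.68)²) = √(57.30127 + 54.77066) = 10.586 km
P4: √((-0.001·111.32)² + (-0.033·93.68)²) = √(0.01239 + 9.55700) = 3.093 km
P5: √((0.060·111.32)² + (0.011·93.68)²) = √(44.61171 + 1.06189) = 6.758 km
P6: √((-0.072·111.32)² + (0.034·93.68)²) = √(64.24087 + 10.14499) = 8.625 km
P7: √((0.057·111.32)² + (-0.096·93.68)²) = √(40.26207 + 80.87909) = 11.006 km
P8: √((-0.005·111.32)² + (-0.019·93.68)²) = √(0.30980 + 3.16812) = 1.865 km
Sorted: P8 (1.865 km) < P4 (3.093 km) < P5 (6.758 km) < P2 (8.314 km) < …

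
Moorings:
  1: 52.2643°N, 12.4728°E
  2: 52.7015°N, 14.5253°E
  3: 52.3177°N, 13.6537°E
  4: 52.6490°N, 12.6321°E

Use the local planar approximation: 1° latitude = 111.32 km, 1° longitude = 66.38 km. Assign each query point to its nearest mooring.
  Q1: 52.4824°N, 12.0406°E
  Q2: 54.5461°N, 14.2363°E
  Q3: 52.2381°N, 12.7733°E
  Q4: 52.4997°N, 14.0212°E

Q1 at 52.4824°N, 12.0406°E:
  1: 37.5839 km
  2: 166.7280 km
  3: 108.6359 km
  4: 43.4234 km
  → nearest: 1 (37.5839 km)
Q2 at 54.5461°N, 14.2363°E:
  1: 279.6862 km
  2: 206.2350 km
  3: 251.0619 km
  4: 236.5135 km
  → nearest: 2 (206.2350 km)
Q3 at 52.2381°N, 12.7733°E:
  1: 20.1593 km
  2: 127.2252 km
  3: 59.1089 km
  4: 46.6918 km
  → nearest: 1 (20.1593 km)
Q4 at 52.4997°N, 14.0212°E:
  1: 106.0707 km
  2: 40.3034 km
  3: 31.7108 km
  4: 93.6943 km
  → nearest: 3 (31.7108 km)

Q1→1; Q2→2; Q3→1; Q4→3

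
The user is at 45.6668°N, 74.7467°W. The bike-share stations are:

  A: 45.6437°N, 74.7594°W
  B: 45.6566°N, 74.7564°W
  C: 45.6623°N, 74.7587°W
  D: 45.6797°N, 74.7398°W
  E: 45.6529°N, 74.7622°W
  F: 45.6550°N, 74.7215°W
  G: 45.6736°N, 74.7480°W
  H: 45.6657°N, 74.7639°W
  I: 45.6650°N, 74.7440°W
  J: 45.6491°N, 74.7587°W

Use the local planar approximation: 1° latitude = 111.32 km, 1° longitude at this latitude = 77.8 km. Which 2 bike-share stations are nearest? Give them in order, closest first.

Distances from 45.6668°N, 74.7467°W:
A: √((-0.0231·111.32)² + (-0.0127·77.8)²) = √(6.612571 + 0.976263) = 2.7548 km
B: √((-0.0102·111.32)² + (-0.0097·77.8)²) = √(1.289278 + 0.569512) = 1.3634 km
C: √((-0.0045·111.32)² + (-0.0120·77.8)²) = √(0.250941 + 0.871609) = 1.0595 km
D: √((0.0129·111.32)² + (0.0069·77.8)²) = √(2.062176 + 0.288176) = 1.5331 km
E: √((-0.0139·111.32)² + (-0.0155·77.8)²) = √(2.394286 + 1.454195) = 1.9618 km
F: √((-0.0118·111.32)² + (0.0252·77.8)²) = √(1.725482 + 3.843796) = 2.3599 km
G: √((0.0068·111.32)² + (-0.0013·77.8)²) = √(0.573013 + 0.010229) = 0.7637 km
H: √((-0.0011·111.32)² + (-0.0172·77.8)²) = √(0.014994 + 1.790672) = 1.3438 km
I: √((-0.0018·111.32)² + (0.0027·77.8)²) = √(0.040151 + 0.044125) = 0.2903 km
J: √((-0.0177·111.32)² + (-0.0120·77.8)²) = √(3.882334 + 0.871609) = 2.1804 km
Sorted: I (0.2903 km) < G (0.7637 km) < C (1.0595 km) < H (1.3438 km) < …

I, G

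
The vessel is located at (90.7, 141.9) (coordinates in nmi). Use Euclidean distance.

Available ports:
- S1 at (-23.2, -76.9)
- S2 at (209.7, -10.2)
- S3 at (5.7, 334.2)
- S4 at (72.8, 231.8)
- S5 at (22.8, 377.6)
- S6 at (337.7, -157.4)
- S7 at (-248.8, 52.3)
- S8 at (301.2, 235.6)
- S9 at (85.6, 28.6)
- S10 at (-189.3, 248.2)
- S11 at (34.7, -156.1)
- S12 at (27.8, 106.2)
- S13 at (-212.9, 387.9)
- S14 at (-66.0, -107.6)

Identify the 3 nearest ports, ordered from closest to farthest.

S12, S4, S9

Distances from (90.7, 141.9):
S1: 246.7 nmi
S2: 193.1 nmi
S3: 210.2 nmi
S4: 91.7 nmi
S5: 245.3 nmi
S6: 388.1 nmi
S7: 351.1 nmi
S8: 230.4 nmi
S9: 113.4 nmi
S10: 299.5 nmi
S11: 303.2 nmi
S12: 72.3 nmi
S13: 390.8 nmi
S14: 294.6 nmi
Sorted: S12 (72.3 nmi) < S4 (91.7 nmi) < S9 (113.4 nmi) < S2 (193.1 nmi) < S3 (210.2 nmi) < …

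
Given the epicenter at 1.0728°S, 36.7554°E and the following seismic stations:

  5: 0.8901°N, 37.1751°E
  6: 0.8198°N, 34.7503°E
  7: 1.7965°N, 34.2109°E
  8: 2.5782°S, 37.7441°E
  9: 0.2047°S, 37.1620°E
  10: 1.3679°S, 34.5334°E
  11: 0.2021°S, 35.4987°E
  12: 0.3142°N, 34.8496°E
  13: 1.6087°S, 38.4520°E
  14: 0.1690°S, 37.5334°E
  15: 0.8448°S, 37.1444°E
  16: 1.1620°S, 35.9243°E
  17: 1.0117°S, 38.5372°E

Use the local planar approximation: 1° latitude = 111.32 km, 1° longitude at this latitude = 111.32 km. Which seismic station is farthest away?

Distances from 1.0728°S, 36.7554°E:
5: √((1.9629·111.32)² + (0.4197·111.32)²) = √(47746.632337 + 2182.852215) = 223.4491 km
6: √((1.8926·111.32)² + (-2.0051·111.32)²) = √(44387.845613 + 49821.691625) = 306.9357 km
7: √((2.8693·111.32)² + (-2.5445·111.32)²) = √(102023.052179 + 80232.681224) = 426.9142 km
8: √((-1.5054·111.32)² + (0.9887·111.32)²) = √(28083.434462 + 12113.662334) = 200.4921 km
9: √((0.8681·111.32)² + (0.4066·111.32)²) = √(9338.688895 + 2048.713098) = 106.7118 km
10: √((-0.2951·111.32)² + (-2.2220·111.32)²) = √(1079.157453 + 61183.526397) = 249.5249 km
11: √((0.8707·111.32)² + (-1.2567·111.32)²) = √(9394.712284 + 19570.847168) = 170.1927 km
12: √((1.3870·111.32)² + (-1.9058·111.32)²) = √(23839.619393 + 45009.173754) = 262.3905 km
13: √((-0.5359·111.32)² + (1.6966·111.32)²) = √(3558.884629 + 35670.181623) = 198.0633 km
14: √((0.9038·111.32)² + (0.7780·111.32)²) = √(10122.576541 + 7500.765520) = 132.7529 km
15: √((0.2280·111.32)² + (0.3890·111.32)²) = √(644.193131 + 1875.191380) = 50.1935 km
16: √((-0.0892·111.32)² + (-0.8311·111.32)²) = √(98.599816 + 8559.589946) = 93.0494 km
17: √((0.0611·111.32)² + (1.7818·111.32)²) = √(46.262470 + 39342.712979) = 198.4666 km
Maximum: 7 at 426.9142 km.

7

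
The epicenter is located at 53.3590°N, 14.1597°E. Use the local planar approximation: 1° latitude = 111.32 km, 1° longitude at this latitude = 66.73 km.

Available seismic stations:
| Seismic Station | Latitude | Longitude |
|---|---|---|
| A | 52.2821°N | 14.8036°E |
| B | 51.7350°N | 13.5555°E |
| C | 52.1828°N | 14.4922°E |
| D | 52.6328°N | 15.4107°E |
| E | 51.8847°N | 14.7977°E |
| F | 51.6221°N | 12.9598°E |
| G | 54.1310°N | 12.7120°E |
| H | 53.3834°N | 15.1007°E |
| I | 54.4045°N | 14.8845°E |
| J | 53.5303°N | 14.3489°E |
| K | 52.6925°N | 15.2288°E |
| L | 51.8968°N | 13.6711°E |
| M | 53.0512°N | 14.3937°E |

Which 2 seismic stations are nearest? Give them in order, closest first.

J, M

Distances from 53.3590°N, 14.1597°E:
A: √((-1.0769·111.32)² + (0.6439·66.73)²) = √(14371.336198 + 1846.201502) = 127.3481 km
B: √((-1.6240·111.32)² + (-0.6042·66.73)²) = √(32682.738954 + 1625.562573) = 185.2250 km
C: √((-1.1762·111.32)² + (0.3325·66.73)²) = √(17143.865287 + 492.295141) = 132.8012 km
D: √((-0.7262·111.32)² + (1.2510·66.73)²) = √(6535.200021 + 6968.781841) = 116.2066 km
E: √((-1.4743·111.32)² + (0.6380·66.73)²) = √(26935.071107 + 1812.523338) = 169.5512 km
F: √((-1.7369·111.32)² + (-1.1999·66.73)²) = √(37384.882987 + 6411.097126) = 209.2749 km
G: √((0.7720·111.32)² + (-1.4477·66.73)²) = √(7385.518596 + 9332.530082) = 129.2983 km
H: √((0.0244·111.32)² + (0.9410·66.73)²) = √(7.377786 + 3942.952058) = 62.8516 km
I: √((1.0455·111.32)² + (0.7248·66.73)²) = √(13545.482191 + 2339.260670) = 126.0347 km
J: √((0.1713·111.32)² + (0.1892·66.73)²) = √(363.631185 + 159.398604) = 22.8698 km
K: √((-0.6665·111.32)² + (1.0691·66.73)²) = √(5504.865379 + 5089.544416) = 102.9291 km
L: √((-1.4622·111.32)² + (-0.4886·66.73)²) = √(26494.757841 + 1063.038944) = 166.0054 km
M: √((-0.3078·111.32)² + (0.2340·66.73)²) = √(1174.041980 + 243.822604) = 37.6545 km
Sorted: J (22.8698 km) < M (37.6545 km) < H (62.8516 km) < K (102.9291 km) < …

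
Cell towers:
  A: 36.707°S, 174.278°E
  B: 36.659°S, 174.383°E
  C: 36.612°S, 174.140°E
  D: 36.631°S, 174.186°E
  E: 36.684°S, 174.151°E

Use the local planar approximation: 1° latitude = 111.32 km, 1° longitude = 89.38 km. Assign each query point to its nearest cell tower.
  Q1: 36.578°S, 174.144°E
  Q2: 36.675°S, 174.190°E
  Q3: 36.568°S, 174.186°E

Q1→C; Q2→E; Q3→C

Q1 at 36.578°S, 174.144°E:
  A: 18.699 km
  B: 23.187 km
  C: 3.802 km
  D: 6.993 km
  E: 11.816 km
  → nearest: C (3.802 km)
Q2 at 36.675°S, 174.190°E:
  A: 8.635 km
  B: 17.342 km
  C: 8.316 km
  D: 4.911 km
  E: 3.627 km
  → nearest: E (3.627 km)
Q3 at 36.568°S, 174.186°E:
  A: 17.523 km
  B: 20.314 km
  C: 6.395 km
  D: 7.013 km
  E: 13.287 km
  → nearest: C (6.395 km)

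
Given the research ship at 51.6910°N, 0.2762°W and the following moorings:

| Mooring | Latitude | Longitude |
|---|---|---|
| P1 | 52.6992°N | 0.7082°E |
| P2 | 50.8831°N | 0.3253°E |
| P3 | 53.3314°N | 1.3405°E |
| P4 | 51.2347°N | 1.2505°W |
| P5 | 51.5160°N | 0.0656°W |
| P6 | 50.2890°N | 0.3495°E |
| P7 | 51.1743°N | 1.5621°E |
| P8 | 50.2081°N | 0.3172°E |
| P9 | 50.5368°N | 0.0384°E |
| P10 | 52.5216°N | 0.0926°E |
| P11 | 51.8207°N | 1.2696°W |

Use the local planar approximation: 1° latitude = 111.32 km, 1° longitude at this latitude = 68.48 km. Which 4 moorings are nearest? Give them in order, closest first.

P5, P11, P4, P10

Distances from 51.6910°N, 0.2762°W:
P1: 130.9219 km
P2: 98.9194 km
P3: 213.5491 km
P4: 83.8554 km
P5: 24.2384 km
P6: 161.8456 km
P7: 138.4049 km
P8: 170.0045 km
P9: 130.2792 km
P10: 95.8495 km
P11: 69.5433 km
Sorted: P5 (24.2384 km) < P11 (69.5433 km) < P4 (83.8554 km) < P10 (95.8495 km) < P2 (98.9194 km) < P9 (130.2792 km) < …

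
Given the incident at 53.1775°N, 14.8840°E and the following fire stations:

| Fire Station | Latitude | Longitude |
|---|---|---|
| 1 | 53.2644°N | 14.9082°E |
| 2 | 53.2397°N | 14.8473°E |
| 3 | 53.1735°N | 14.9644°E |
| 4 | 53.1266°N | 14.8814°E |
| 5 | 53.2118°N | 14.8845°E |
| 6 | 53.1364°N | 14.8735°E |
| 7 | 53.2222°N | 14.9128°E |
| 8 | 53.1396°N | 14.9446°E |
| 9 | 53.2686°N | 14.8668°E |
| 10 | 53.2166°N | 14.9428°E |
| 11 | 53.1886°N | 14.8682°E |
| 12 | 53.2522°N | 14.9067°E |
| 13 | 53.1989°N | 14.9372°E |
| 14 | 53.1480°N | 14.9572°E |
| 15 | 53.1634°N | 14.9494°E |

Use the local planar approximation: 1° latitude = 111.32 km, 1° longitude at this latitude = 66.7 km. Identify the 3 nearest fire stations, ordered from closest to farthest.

11, 5, 13

Distances from 53.1775°N, 14.8840°E:
1: 9.8074 km
2: 7.3441 km
3: 5.3811 km
4: 5.6688 km
5: 3.8184 km
6: 4.6285 km
7: 5.3339 km
8: 5.8428 km
9: 10.2059 km
10: 5.8589 km
11: 1.6240 km
12: 8.4523 km
13: 4.2739 km
14: 5.8841 km
15: 4.6360 km
Sorted: 11 (1.6240 km) < 5 (3.8184 km) < 13 (4.2739 km) < 6 (4.6285 km) < 15 (4.6360 km) < …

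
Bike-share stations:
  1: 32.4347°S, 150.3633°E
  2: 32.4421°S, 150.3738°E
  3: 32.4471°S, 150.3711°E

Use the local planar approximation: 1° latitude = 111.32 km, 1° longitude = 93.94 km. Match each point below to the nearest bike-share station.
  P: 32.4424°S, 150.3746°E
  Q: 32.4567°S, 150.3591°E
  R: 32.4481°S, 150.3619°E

P→2; Q→3; R→3

P at 32.4424°S, 150.3746°E:
  1: 1.3644 km
  2: 0.0822 km
  3: 0.6179 km
  → nearest: 2 (0.0822 km)
Q at 32.4567°S, 150.3591°E:
  1: 2.4806 km
  2: 2.1327 km
  3: 1.5533 km
  → nearest: 3 (1.5533 km)
R at 32.4481°S, 150.3619°E:
  1: 1.4975 km
  2: 1.3022 km
  3: 0.8714 km
  → nearest: 3 (0.8714 km)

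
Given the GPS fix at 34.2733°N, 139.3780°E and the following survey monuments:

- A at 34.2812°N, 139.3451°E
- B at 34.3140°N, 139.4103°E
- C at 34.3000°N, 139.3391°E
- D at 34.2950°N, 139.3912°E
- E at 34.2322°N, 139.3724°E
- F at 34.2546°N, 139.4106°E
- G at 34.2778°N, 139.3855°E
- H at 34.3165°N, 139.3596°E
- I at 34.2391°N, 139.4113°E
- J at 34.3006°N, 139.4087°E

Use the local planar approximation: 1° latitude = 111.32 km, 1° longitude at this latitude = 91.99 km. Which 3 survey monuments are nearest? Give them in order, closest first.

G, D, A

Distances from 34.2733°N, 139.3780°E:
A: √((0.0079·111.32)² + (-0.0329·91.99)²) = √(0.773394 + 9.159527) = 3.1517 km
B: √((0.0407·111.32)² + (0.0323·91.99)²) = √(20.527460 + 8.828487) = 5.4181 km
C: √((0.0267·111.32)² + (-0.0389·91.99)²) = √(8.834234 + 12.805025) = 4.6518 km
D: √((0.0217·111.32)² + (0.0132·91.99)²) = √(5.835336 + 1.474447) = 2.7037 km
E: √((-0.0411·111.32)² + (-0.0056·91.99)²) = √(20.932931 + 0.265373) = 4.6042 km
F: √((-0.0187·111.32)² + (0.0326·91.99)²) = √(4.333408 + 8.993245) = 3.6506 km
G: √((0.0045·111.32)² + (0.0075·91.99)²) = √(0.250941 + 0.475997) = 0.8526 km
H: √((0.0432·111.32)² + (-0.0184·91.99)²) = √(23.126712 + 2.864949) = 5.0982 km
I: √((-0.0342·111.32)² + (0.0333·91.99)²) = √(14.494345 + 9.383605) = 4.8865 km
J: √((0.0273·111.32)² + (0.0307·91.99)²) = √(9.235740 + 7.975501) = 4.1486 km
Sorted: G (0.8526 km) < D (2.7037 km) < A (3.1517 km) < F (3.6506 km) < J (4.1486 km) < …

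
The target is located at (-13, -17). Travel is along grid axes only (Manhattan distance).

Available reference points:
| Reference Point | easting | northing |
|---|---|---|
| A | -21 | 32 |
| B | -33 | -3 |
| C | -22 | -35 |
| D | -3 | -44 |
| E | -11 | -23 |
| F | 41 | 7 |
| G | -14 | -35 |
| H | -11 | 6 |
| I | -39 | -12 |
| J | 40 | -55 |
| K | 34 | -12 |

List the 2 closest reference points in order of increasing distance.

Distances from (-13, -17):
A: |-8| + |49| = 8 + 49 = 57
B: |-20| + |14| = 20 + 14 = 34
C: |-9| + |-18| = 9 + 18 = 27
D: |10| + |-27| = 10 + 27 = 37
E: |2| + |-6| = 2 + 6 = 8
F: |54| + |24| = 54 + 24 = 78
G: |-1| + |-18| = 1 + 18 = 19
H: |2| + |23| = 2 + 23 = 25
I: |-26| + |5| = 26 + 5 = 31
J: |53| + |-38| = 53 + 38 = 91
K: |47| + |5| = 47 + 5 = 52
Sorted: E (8) < G (19) < H (25) < C (27) < …

E, G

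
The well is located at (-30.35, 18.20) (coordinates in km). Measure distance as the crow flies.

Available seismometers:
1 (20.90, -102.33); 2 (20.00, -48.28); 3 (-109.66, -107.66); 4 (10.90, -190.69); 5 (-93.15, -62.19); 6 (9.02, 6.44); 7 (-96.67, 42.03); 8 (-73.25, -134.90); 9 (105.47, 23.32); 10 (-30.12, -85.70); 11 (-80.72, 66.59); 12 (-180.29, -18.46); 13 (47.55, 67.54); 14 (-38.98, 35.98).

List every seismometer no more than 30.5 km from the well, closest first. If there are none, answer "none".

14

Distances from (-30.35, 18.20):
1: 130.97 km
2: 83.39 km
3: 148.76 km
4: 212.92 km
5: 102.01 km
6: 41.09 km
7: 70.47 km
8: 159.00 km
9: 135.92 km
10: 103.90 km
11: 69.85 km
12: 154.36 km
13: 92.21 km
14: 19.76 km
Threshold 30.5 km: 14 (19.76 km) is within range.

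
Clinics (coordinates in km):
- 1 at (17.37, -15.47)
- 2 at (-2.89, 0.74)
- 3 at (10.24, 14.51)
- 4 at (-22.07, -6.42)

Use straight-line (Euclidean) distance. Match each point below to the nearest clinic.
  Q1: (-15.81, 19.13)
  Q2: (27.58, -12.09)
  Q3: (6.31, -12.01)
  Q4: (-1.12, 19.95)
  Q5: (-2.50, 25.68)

Q1 at (-15.81, 19.13):
  1: √((33.18)² + (-34.60)²) = √(1100.9124 + 1197.1600) = 47.94 km
  2: √((12.92)² + (-18.39)²) = √(166.9264 + 338.1921) = 22.47 km
  3: √((26.05)² + (-4.62)²) = √(678.6025 + 21.3444) = 26.46 km
  4: √((-6.26)² + (-25.55)²) = √(39.1876 + 652.8025) = 26.31 km
  → nearest: 2 (22.47 km)
Q2 at (27.58, -12.09):
  1: √((-10.21)² + (-3.38)²) = √(104.2441 + 11.4244) = 10.75 km
  2: √((-30.47)² + (12.83)²) = √(928.4209 + 164.6089) = 33.06 km
  3: √((-17.34)² + (26.60)²) = √(300.6756 + 707.5600) = 31.75 km
  4: √((-49.65)² + (5.67)²) = √(2465.1225 + 32.1489) = 49.97 km
  → nearest: 1 (10.75 km)
Q3 at (6.31, -12.01):
  1: √((11.06)² + (-3.46)²) = √(122.3236 + 11.9716) = 11.59 km
  2: √((-9.20)² + (12.75)²) = √(84.6400 + 162.5625) = 15.72 km
  3: √((3.93)² + (26.52)²) = √(15.4449 + 703.3104) = 26.81 km
  4: √((-28.38)² + (5.59)²) = √(805.4244 + 31.2481) = 28.93 km
  → nearest: 1 (11.59 km)
Q4 at (-1.12, 19.95):
  1: √((18.49)² + (-35.42)²) = √(341.8801 + 1254.5764) = 39.96 km
  2: √((-1.77)² + (-19.21)²) = √(3.1329 + 369.0241) = 19.29 km
  3: √((11.36)² + (-5.44)²) = √(129.0496 + 29.5936) = 12.60 km
  4: √((-20.95)² + (-26.37)²) = √(438.9025 + 695.3769) = 33.68 km
  → nearest: 3 (12.60 km)
Q5 at (-2.50, 25.68):
  1: √((19.87)² + (-41.15)²) = √(394.8169 + 1693.3225) = 45.70 km
  2: √((-0.39)² + (-24.94)²) = √(0.1521 + 622.0036) = 24.94 km
  3: √((12.74)² + (-11.17)²) = √(162.3076 + 124.7689) = 16.94 km
  4: √((-19.57)² + (-32.10)²) = √(382.9849 + 1030.4100) = 37.60 km
  → nearest: 3 (16.94 km)

Q1→2; Q2→1; Q3→1; Q4→3; Q5→3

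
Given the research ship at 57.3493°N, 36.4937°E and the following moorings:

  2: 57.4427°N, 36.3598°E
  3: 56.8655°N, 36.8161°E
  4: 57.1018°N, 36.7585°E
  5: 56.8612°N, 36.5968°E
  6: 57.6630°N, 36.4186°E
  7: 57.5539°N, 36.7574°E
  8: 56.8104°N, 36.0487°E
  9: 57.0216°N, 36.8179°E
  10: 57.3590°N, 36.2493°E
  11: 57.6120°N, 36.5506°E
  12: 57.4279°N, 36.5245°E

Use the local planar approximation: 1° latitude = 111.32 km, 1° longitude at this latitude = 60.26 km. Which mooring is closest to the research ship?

12

Distances from 57.3493°N, 36.4937°E:
2: √((0.0934·111.32)² + (-0.1339·60.26)²) = √(108.103598 + 65.105759) = 13.1609 km
3: √((-0.4838·111.32)² + (0.3224·60.26)²) = √(2900.535087 + 377.440345) = 57.2536 km
4: √((-0.2475·111.32)² + (0.2648·60.26)²) = √(759.096173 + 254.620998) = 31.8389 km
5: √((-0.4881·111.32)² + (0.1031·60.26)²) = √(2952.323957 + 38.598958) = 54.6893 km
6: √((0.3137·111.32)² + (-0.0751·60.26)²) = √(1219.482108 + 20.480386) = 35.2131 km
7: √((0.2046·111.32)² + (0.2637·60.26)²) = √(518.749456 + 252.509961) = 27.7716 km
8: √((-0.5389·111.32)² + (-0.4450·60.26)²) = √(3598.841853 + 719.081766) = 65.7109 km
9: √((-0.3277·111.32)² + (0.3242·60.26)²) = √(1330.758590 + 381.666705) = 41.3815 km
10: √((0.0097·111.32)² + (-0.2444·60.26)²) = √(1.165977 + 216.900552) = 14.7671 km
11: √((0.2627·111.32)² + (0.0569·60.26)²) = √(855.197733 + 11.756628) = 29.4441 km
12: √((0.0786·111.32)² + (0.0308·60.26)²) = √(76.558160 + 3.444766) = 8.9444 km
Minimum: 12 at 8.9444 km.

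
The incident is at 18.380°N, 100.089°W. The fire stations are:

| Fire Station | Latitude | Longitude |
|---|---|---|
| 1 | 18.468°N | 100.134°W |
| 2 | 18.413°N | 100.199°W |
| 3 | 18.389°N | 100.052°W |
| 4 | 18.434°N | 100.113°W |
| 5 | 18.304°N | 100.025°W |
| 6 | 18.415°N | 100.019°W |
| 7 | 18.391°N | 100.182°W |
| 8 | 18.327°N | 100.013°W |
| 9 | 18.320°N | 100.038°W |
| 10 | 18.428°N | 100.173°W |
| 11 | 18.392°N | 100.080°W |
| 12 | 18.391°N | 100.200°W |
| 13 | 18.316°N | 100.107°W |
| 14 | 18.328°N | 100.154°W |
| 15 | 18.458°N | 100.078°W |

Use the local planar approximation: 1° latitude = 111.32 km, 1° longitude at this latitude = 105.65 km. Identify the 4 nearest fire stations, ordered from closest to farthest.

11, 3, 4, 13

Distances from 18.380°N, 100.089°W:
1: 10.889 km
2: 12.188 km
3: 4.035 km
4: 6.524 km
5: 10.830 km
6: 8.359 km
7: 9.901 km
8: 9.964 km
9: 8.582 km
10: 10.359 km
11: 1.640 km
12: 11.791 km
13: 7.374 km
14: 8.982 km
15: 8.760 km
Sorted: 11 (1.640 km) < 3 (4.035 km) < 4 (6.524 km) < 13 (7.374 km) < 6 (8.359 km) < 9 (8.582 km) < …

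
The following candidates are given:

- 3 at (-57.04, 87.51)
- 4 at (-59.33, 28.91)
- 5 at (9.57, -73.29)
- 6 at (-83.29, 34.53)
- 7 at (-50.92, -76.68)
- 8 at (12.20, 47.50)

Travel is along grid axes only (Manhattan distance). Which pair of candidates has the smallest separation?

4 and 6

Pairwise distances:
4–6: |-23.96| + |5.62| = 23.96 + 5.62 = 29.58
3–4: |-2.29| + |-58.60| = 2.29 + 58.60 = 60.89
5–7: |-60.49| + |-3.39| = 60.49 + 3.39 = 63.88
3–6: |-26.25| + |-52.98| = 26.25 + 52.98 = 79.23
4–8: |71.53| + |18.59| = 71.53 + 18.59 = 90.12
6–8: |95.49| + |12.97| = 95.49 + 12.97 = 108.46
3–8: |69.24| + |-40.01| = 69.24 + 40.01 = 109.25
4–7: |8.41| + |-105.59| = 8.41 + 105.59 = 114.00
5–8: |2.63| + |120.79| = 2.63 + 120.79 = 123.42
6–7: |32.37| + |-111.21| = 32.37 + 111.21 = 143.58
3–7: |6.12| + |-164.19| = 6.12 + 164.19 = 170.31
4–5: |68.90| + |-102.20| = 68.90 + 102.20 = 171.10
7–8: |63.12| + |124.18| = 63.12 + 124.18 = 187.30
5–6: |-92.86| + |107.82| = 92.86 + 107.82 = 200.68
3–5: |66.61| + |-160.80| = 66.61 + 160.80 = 227.41
Closest pair: 4–6 at 29.58.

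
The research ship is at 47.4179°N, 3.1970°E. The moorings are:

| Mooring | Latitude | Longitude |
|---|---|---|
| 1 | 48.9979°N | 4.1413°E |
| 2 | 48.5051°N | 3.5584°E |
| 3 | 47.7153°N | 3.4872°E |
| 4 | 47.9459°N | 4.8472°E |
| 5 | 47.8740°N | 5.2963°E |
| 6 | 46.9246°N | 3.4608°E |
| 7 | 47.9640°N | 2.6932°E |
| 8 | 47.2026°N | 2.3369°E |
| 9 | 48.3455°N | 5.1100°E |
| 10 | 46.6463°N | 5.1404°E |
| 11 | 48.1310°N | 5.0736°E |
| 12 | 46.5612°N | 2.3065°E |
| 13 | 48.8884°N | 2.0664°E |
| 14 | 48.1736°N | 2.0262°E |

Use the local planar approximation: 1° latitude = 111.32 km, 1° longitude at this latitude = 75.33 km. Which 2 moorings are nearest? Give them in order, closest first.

3, 6

Distances from 47.4179°N, 3.1970°E:
1: 189.7256 km
2: 124.0513 km
3: 39.6729 km
4: 137.5049 km
5: 166.0911 km
6: 58.3992 km
7: 71.6655 km
8: 69.0821 km
9: 177.2832 km
10: 169.7344 km
11: 162.1278 km
12: 116.5973 km
13: 184.5264 km
14: 121.8833 km
Sorted: 3 (39.6729 km) < 6 (58.3992 km) < 8 (69.0821 km) < 7 (71.6655 km) < …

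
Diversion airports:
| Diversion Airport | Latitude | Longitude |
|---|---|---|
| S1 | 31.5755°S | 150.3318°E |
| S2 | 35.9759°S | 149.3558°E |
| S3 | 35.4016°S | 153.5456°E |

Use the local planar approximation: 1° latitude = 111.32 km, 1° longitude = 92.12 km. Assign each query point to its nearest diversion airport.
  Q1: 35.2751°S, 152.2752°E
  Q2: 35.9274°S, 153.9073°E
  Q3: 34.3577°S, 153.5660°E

Q1→S3; Q2→S3; Q3→S3

Q1 at 35.2751°S, 152.2752°E:
  S1: 449.0680 km
  S2: 280.0217 km
  S3: 117.8734 km
  → nearest: S3 (117.8734 km)
Q2 at 35.9274°S, 153.9073°E:
  S1: 585.8183 km
  S2: 419.3189 km
  S3: 67.3514 km
  → nearest: S3 (67.3514 km)
Q3 at 34.3577°S, 153.5660°E:
  S1: 429.7535 km
  S2: 427.6358 km
  S3: 116.2221 km
  → nearest: S3 (116.2221 km)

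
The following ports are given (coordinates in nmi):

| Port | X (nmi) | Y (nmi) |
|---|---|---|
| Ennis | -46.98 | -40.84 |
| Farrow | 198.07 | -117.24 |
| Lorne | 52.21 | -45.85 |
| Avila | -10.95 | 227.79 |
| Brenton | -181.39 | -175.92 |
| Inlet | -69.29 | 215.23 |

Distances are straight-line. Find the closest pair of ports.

Pairwise distances:
Ennis–Farrow: 256.68 nmi
Ennis–Lorne: 99.32 nmi
Ennis–Avila: 271.04 nmi
Ennis–Brenton: 190.56 nmi
Ennis–Inlet: 257.04 nmi
Farrow–Lorne: 162.39 nmi
Farrow–Avila: 403.40 nmi
Farrow–Brenton: 383.97 nmi
Farrow–Inlet: 426.64 nmi
Lorne–Avila: 280.83 nmi
Lorne–Brenton: 267.37 nmi
Lorne–Inlet: 287.97 nmi
Avila–Brenton: 438.21 nmi
Avila–Inlet: 59.68 nmi
Brenton–Inlet: 406.90 nmi
Closest pair: Avila–Inlet at 59.68 nmi.

Avila and Inlet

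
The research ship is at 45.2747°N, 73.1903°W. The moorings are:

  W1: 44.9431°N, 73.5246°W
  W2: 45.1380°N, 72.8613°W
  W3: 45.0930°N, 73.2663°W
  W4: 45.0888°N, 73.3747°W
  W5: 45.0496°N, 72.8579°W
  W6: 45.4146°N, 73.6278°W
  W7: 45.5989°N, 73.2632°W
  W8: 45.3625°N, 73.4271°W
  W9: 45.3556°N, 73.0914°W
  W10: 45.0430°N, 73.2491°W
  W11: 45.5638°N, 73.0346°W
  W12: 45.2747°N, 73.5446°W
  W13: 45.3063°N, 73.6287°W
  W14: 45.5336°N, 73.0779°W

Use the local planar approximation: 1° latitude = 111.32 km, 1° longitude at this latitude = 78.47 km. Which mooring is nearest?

W9

Distances from 45.2747°N, 73.1903°W:
W1: 45.2854 km
W2: 29.9678 km
W3: 21.0877 km
W4: 25.2514 km
W5: 36.1698 km
W6: 37.6979 km
W7: 36.5405 km
W8: 20.9954 km
W9: 11.8883 km
W10: 26.2023 km
W11: 34.4238 km
W12: 27.8019 km
W13: 34.5806 km
W14: 30.1401 km
Minimum: W9 at 11.8883 km.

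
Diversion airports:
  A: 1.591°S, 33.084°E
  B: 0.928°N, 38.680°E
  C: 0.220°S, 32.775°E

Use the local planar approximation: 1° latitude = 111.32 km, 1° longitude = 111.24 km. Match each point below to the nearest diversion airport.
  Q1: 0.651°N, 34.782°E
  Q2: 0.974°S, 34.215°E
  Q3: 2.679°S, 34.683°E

Q1 at 0.651°N, 34.782°E:
  A: √((-2.242·111.32)² + (-1.698·111.24)²) = √(62289.89687 + 35677.73967) = 312.998 km
  B: √((0.277·111.32)² + (3.898·111.24)²) = √(950.83669 + 188020.68473) = 434.709 km
  C: √((-0.871·111.32)² + (-2.007·111.24)²) = √(9401.18730 + 49844.43820) = 243.404 km
  → nearest: C (243.404 km)
Q2 at 0.974°S, 34.215°E:
  A: √((-0.617·111.32)² + (-1.131·111.24)²) = √(4717.55230 + 15828.77006) = 143.340 km
  B: √((1.902·111.32)² + (4.465·111.24)²) = √(44829.86391 + 246697.57862) = 539.933 km
  C: √((0.754·111.32)² + (-1.440·111.24)²) = √(7045.13123 + 25659.42645) = 180.844 km
  → nearest: A (143.340 km)
Q3 at 2.679°S, 34.683°E:
  A: √((1.088·111.32)² + (-1.599·111.24)²) = √(14669.12421 + 31638.71875) = 215.193 km
  B: √((3.607·111.32)² + (3.997·111.24)²) = √(161227.33670 + 197692.52887) = 599.099 km
  C: √((2.459·111.32)² + (-1.908·111.24)²) = √(74931.33200 + 45048.33056) = 346.381 km
  → nearest: A (215.193 km)

Q1→C; Q2→A; Q3→A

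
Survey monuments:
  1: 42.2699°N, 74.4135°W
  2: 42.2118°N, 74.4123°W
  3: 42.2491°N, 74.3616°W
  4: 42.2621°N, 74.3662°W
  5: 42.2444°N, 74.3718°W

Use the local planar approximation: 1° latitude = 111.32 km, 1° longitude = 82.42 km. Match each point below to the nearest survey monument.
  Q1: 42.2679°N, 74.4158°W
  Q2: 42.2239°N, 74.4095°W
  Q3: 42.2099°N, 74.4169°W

Q1 at 42.2679°N, 74.4158°W:
  1: √((0.0020·111.32)² + (0.0023·82.42)²) = √(0.049569 + 0.035935) = 0.2924 km
  2: √((-0.0561·111.32)² + (0.0035·82.42)²) = √(39.000674 + 0.083215) = 6.2517 km
  3: √((-0.0188·111.32)² + (0.0542·82.42)²) = √(4.379879 + 19.955554) = 4.9331 km
  4: √((-0.0058·111.32)² + (0.0496·82.42)²) = √(0.416872 + 16.712006) = 4.1387 km
  5: √((-0.0235·111.32)² + (0.0440·82.42)²) = √(6.843561 + 13.151357) = 4.4716 km
  → nearest: 1 (0.2924 km)
Q2 at 42.2239°N, 74.4095°W:
  1: √((0.0460·111.32)² + (-0.0040·82.42)²) = √(26.221773 + 0.108689) = 5.1313 km
  2: √((-0.0121·111.32)² + (-0.0028·82.42)²) = √(1.814334 + 0.053258) = 1.3666 km
  3: √((0.0252·111.32)² + (0.0479·82.42)²) = √(7.869506 + 15.586057) = 4.8431 km
  4: √((0.0382·111.32)² + (0.0433·82.42)²) = √(18.083110 + 12.736234) = 5.5515 km
  5: √((0.0205·111.32)² + (0.0377·82.42)²) = √(5.207798 + 9.654903) = 3.8552 km
  → nearest: 2 (1.3666 km)
Q3 at 42.2099°N, 74.4169°W:
  1: √((0.0600·111.32)² + (0.0034·82.42)²) = √(44.611713 + 0.078528) = 6.6851 km
  2: √((0.0019·111.32)² + (0.0046·82.42)²) = √(0.044736 + 0.143741) = 0.4341 km
  3: √((0.0392·111.32)² + (0.0553·82.42)²) = √(19.042262 + 20.773778) = 6.3100 km
  4: √((0.0522·111.32)² + (0.0507·82.42)²) = √(33.766605 + 17.461484) = 7.1574 km
  5: √((0.0345·111.32)² + (0.0451·82.42)²) = √(14.749747 + 13.817145) = 5.3448 km
  → nearest: 2 (0.4341 km)

Q1→1; Q2→2; Q3→2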